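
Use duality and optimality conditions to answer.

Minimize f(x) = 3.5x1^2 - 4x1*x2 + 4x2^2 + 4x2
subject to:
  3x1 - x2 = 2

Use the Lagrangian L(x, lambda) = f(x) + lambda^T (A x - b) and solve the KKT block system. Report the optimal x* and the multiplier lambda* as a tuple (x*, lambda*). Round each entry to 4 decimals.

Form the Lagrangian:
  L(x, lambda) = (1/2) x^T Q x + c^T x + lambda^T (A x - b)
Stationarity (grad_x L = 0): Q x + c + A^T lambda = 0.
Primal feasibility: A x = b.

This gives the KKT block system:
  [ Q   A^T ] [ x     ]   [-c ]
  [ A    0  ] [ lambda ] = [ b ]

Solving the linear system:
  x*      = (0.5091, -0.4727)
  lambda* = (-1.8182)
  f(x*)   = 0.8727

x* = (0.5091, -0.4727), lambda* = (-1.8182)


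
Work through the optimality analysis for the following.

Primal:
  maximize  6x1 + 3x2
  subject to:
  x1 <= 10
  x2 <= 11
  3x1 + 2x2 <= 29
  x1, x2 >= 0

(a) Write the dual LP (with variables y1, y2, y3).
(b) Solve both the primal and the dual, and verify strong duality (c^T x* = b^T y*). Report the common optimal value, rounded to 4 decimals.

The standard primal-dual pair for 'max c^T x s.t. A x <= b, x >= 0' is:
  Dual:  min b^T y  s.t.  A^T y >= c,  y >= 0.

So the dual LP is:
  minimize  10y1 + 11y2 + 29y3
  subject to:
    y1 + 3y3 >= 6
    y2 + 2y3 >= 3
    y1, y2, y3 >= 0

Solving the primal: x* = (9.6667, 0).
  primal value c^T x* = 58.
Solving the dual: y* = (0, 0, 2).
  dual value b^T y* = 58.
Strong duality: c^T x* = b^T y*. Confirmed.

58


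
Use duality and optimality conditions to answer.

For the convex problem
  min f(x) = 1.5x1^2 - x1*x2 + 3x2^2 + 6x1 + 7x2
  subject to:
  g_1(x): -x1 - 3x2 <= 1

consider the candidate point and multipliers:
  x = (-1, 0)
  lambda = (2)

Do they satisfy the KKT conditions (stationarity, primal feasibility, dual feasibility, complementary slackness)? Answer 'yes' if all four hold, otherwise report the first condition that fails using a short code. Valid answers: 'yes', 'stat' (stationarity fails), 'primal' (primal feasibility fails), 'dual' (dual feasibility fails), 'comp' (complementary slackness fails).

Gradient of f: grad f(x) = Q x + c = (3, 8)
Constraint values g_i(x) = a_i^T x - b_i:
  g_1((-1, 0)) = 0
Stationarity residual: grad f(x) + sum_i lambda_i a_i = (1, 2)
  -> stationarity FAILS
Primal feasibility (all g_i <= 0): OK
Dual feasibility (all lambda_i >= 0): OK
Complementary slackness (lambda_i * g_i(x) = 0 for all i): OK

Verdict: the first failing condition is stationarity -> stat.

stat


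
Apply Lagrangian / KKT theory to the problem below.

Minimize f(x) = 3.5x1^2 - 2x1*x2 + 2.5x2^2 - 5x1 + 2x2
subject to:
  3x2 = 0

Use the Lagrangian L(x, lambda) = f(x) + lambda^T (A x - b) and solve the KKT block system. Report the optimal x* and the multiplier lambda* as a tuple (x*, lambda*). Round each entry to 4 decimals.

Form the Lagrangian:
  L(x, lambda) = (1/2) x^T Q x + c^T x + lambda^T (A x - b)
Stationarity (grad_x L = 0): Q x + c + A^T lambda = 0.
Primal feasibility: A x = b.

This gives the KKT block system:
  [ Q   A^T ] [ x     ]   [-c ]
  [ A    0  ] [ lambda ] = [ b ]

Solving the linear system:
  x*      = (0.7143, 0)
  lambda* = (-0.1905)
  f(x*)   = -1.7857

x* = (0.7143, 0), lambda* = (-0.1905)


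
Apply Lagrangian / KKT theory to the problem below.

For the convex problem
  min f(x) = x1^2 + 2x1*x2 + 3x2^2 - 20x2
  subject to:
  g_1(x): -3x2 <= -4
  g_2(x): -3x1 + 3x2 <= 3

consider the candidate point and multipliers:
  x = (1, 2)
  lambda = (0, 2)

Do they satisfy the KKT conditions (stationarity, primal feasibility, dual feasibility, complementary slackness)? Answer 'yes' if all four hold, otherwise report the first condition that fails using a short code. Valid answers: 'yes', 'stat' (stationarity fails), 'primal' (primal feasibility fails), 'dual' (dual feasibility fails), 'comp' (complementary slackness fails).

Gradient of f: grad f(x) = Q x + c = (6, -6)
Constraint values g_i(x) = a_i^T x - b_i:
  g_1((1, 2)) = -2
  g_2((1, 2)) = 0
Stationarity residual: grad f(x) + sum_i lambda_i a_i = (0, 0)
  -> stationarity OK
Primal feasibility (all g_i <= 0): OK
Dual feasibility (all lambda_i >= 0): OK
Complementary slackness (lambda_i * g_i(x) = 0 for all i): OK

Verdict: yes, KKT holds.

yes


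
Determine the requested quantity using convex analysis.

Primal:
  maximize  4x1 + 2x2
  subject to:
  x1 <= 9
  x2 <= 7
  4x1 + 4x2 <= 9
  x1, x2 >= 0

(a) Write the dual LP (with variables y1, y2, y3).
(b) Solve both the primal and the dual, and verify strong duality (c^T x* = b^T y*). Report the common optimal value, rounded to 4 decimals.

The standard primal-dual pair for 'max c^T x s.t. A x <= b, x >= 0' is:
  Dual:  min b^T y  s.t.  A^T y >= c,  y >= 0.

So the dual LP is:
  minimize  9y1 + 7y2 + 9y3
  subject to:
    y1 + 4y3 >= 4
    y2 + 4y3 >= 2
    y1, y2, y3 >= 0

Solving the primal: x* = (2.25, 0).
  primal value c^T x* = 9.
Solving the dual: y* = (0, 0, 1).
  dual value b^T y* = 9.
Strong duality: c^T x* = b^T y*. Confirmed.

9


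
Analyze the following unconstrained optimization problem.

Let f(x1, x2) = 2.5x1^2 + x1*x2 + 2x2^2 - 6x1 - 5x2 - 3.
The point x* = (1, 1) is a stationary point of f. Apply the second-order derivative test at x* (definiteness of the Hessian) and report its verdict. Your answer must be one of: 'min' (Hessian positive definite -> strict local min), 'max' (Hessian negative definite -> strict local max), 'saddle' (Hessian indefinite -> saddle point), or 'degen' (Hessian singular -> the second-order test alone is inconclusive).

Compute the Hessian H = grad^2 f:
  H = [[5, 1], [1, 4]]
Verify stationarity: grad f(x*) = H x* + g = (0, 0).
Eigenvalues of H: 3.382, 5.618.
Both eigenvalues > 0, so H is positive definite -> x* is a strict local min.

min


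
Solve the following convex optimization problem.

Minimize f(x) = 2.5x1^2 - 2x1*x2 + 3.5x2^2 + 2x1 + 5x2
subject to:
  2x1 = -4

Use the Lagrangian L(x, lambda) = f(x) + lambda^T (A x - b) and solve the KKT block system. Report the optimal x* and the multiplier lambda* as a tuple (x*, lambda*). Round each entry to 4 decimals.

Form the Lagrangian:
  L(x, lambda) = (1/2) x^T Q x + c^T x + lambda^T (A x - b)
Stationarity (grad_x L = 0): Q x + c + A^T lambda = 0.
Primal feasibility: A x = b.

This gives the KKT block system:
  [ Q   A^T ] [ x     ]   [-c ]
  [ A    0  ] [ lambda ] = [ b ]

Solving the linear system:
  x*      = (-2, -1.2857)
  lambda* = (2.7143)
  f(x*)   = 0.2143

x* = (-2, -1.2857), lambda* = (2.7143)


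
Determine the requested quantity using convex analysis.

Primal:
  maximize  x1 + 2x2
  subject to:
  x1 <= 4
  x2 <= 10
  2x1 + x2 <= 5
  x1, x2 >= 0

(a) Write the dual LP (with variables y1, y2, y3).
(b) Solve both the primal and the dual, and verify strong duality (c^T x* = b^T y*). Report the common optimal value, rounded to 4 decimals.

The standard primal-dual pair for 'max c^T x s.t. A x <= b, x >= 0' is:
  Dual:  min b^T y  s.t.  A^T y >= c,  y >= 0.

So the dual LP is:
  minimize  4y1 + 10y2 + 5y3
  subject to:
    y1 + 2y3 >= 1
    y2 + y3 >= 2
    y1, y2, y3 >= 0

Solving the primal: x* = (0, 5).
  primal value c^T x* = 10.
Solving the dual: y* = (0, 0, 2).
  dual value b^T y* = 10.
Strong duality: c^T x* = b^T y*. Confirmed.

10


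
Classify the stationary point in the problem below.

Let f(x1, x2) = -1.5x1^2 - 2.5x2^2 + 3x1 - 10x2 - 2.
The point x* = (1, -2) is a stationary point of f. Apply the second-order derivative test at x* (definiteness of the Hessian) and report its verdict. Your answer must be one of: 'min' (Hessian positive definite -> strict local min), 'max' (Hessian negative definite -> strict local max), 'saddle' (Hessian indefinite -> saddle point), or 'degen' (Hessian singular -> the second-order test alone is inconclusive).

Compute the Hessian H = grad^2 f:
  H = [[-3, 0], [0, -5]]
Verify stationarity: grad f(x*) = H x* + g = (0, 0).
Eigenvalues of H: -5, -3.
Both eigenvalues < 0, so H is negative definite -> x* is a strict local max.

max


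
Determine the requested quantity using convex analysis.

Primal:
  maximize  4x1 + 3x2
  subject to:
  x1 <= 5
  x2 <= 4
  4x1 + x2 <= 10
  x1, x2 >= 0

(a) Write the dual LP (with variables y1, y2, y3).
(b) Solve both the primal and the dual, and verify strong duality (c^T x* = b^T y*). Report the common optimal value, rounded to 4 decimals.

The standard primal-dual pair for 'max c^T x s.t. A x <= b, x >= 0' is:
  Dual:  min b^T y  s.t.  A^T y >= c,  y >= 0.

So the dual LP is:
  minimize  5y1 + 4y2 + 10y3
  subject to:
    y1 + 4y3 >= 4
    y2 + y3 >= 3
    y1, y2, y3 >= 0

Solving the primal: x* = (1.5, 4).
  primal value c^T x* = 18.
Solving the dual: y* = (0, 2, 1).
  dual value b^T y* = 18.
Strong duality: c^T x* = b^T y*. Confirmed.

18


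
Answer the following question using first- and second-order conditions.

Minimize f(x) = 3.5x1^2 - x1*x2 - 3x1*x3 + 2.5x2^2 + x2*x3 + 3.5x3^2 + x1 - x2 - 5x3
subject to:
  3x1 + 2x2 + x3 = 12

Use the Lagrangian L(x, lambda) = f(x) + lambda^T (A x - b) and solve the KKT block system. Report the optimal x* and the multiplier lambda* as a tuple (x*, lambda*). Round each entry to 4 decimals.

Form the Lagrangian:
  L(x, lambda) = (1/2) x^T Q x + c^T x + lambda^T (A x - b)
Stationarity (grad_x L = 0): Q x + c + A^T lambda = 0.
Primal feasibility: A x = b.

This gives the KKT block system:
  [ Q   A^T ] [ x     ]   [-c ]
  [ A    0  ] [ lambda ] = [ b ]

Solving the linear system:
  x*      = (2.3052, 1.5714, 1.9416)
  lambda* = (-3.2468)
  f(x*)   = 14.9935

x* = (2.3052, 1.5714, 1.9416), lambda* = (-3.2468)


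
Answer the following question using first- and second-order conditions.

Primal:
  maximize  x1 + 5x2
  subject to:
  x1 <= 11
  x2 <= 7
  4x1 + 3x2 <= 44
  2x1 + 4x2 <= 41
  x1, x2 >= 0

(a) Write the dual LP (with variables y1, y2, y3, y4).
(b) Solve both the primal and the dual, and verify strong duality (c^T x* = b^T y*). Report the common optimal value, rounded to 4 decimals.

The standard primal-dual pair for 'max c^T x s.t. A x <= b, x >= 0' is:
  Dual:  min b^T y  s.t.  A^T y >= c,  y >= 0.

So the dual LP is:
  minimize  11y1 + 7y2 + 44y3 + 41y4
  subject to:
    y1 + 4y3 + 2y4 >= 1
    y2 + 3y3 + 4y4 >= 5
    y1, y2, y3, y4 >= 0

Solving the primal: x* = (5.75, 7).
  primal value c^T x* = 40.75.
Solving the dual: y* = (0, 4.25, 0.25, 0).
  dual value b^T y* = 40.75.
Strong duality: c^T x* = b^T y*. Confirmed.

40.75


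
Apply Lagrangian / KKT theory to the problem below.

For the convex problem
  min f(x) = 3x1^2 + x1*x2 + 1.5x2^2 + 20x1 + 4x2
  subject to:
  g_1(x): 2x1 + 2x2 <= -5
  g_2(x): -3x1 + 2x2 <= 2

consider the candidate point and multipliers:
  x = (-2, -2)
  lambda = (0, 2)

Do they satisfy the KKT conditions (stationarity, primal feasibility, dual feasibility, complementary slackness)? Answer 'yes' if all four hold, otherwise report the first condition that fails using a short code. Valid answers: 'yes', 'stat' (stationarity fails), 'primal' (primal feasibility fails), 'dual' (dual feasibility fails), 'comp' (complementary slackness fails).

Gradient of f: grad f(x) = Q x + c = (6, -4)
Constraint values g_i(x) = a_i^T x - b_i:
  g_1((-2, -2)) = -3
  g_2((-2, -2)) = 0
Stationarity residual: grad f(x) + sum_i lambda_i a_i = (0, 0)
  -> stationarity OK
Primal feasibility (all g_i <= 0): OK
Dual feasibility (all lambda_i >= 0): OK
Complementary slackness (lambda_i * g_i(x) = 0 for all i): OK

Verdict: yes, KKT holds.

yes


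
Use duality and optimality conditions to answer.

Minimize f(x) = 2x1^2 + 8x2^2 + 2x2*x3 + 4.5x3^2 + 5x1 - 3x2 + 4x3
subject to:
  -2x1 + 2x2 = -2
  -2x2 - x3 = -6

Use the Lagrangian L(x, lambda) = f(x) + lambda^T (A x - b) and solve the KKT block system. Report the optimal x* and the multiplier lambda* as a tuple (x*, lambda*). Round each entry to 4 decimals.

Form the Lagrangian:
  L(x, lambda) = (1/2) x^T Q x + c^T x + lambda^T (A x - b)
Stationarity (grad_x L = 0): Q x + c + A^T lambda = 0.
Primal feasibility: A x = b.

This gives the KKT block system:
  [ Q   A^T ] [ x     ]   [-c ]
  [ A    0  ] [ lambda ] = [ b ]

Solving the linear system:
  x*      = (3.0417, 2.0417, 1.9167)
  lambda* = (8.5833, 25.3333)
  f(x*)   = 92.9583

x* = (3.0417, 2.0417, 1.9167), lambda* = (8.5833, 25.3333)


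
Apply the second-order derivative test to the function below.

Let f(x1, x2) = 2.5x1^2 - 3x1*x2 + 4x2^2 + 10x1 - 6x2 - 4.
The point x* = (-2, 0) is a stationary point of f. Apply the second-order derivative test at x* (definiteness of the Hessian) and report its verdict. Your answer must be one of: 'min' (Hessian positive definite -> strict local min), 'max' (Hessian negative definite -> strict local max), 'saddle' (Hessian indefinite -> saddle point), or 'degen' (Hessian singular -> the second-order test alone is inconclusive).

Compute the Hessian H = grad^2 f:
  H = [[5, -3], [-3, 8]]
Verify stationarity: grad f(x*) = H x* + g = (0, 0).
Eigenvalues of H: 3.1459, 9.8541.
Both eigenvalues > 0, so H is positive definite -> x* is a strict local min.

min


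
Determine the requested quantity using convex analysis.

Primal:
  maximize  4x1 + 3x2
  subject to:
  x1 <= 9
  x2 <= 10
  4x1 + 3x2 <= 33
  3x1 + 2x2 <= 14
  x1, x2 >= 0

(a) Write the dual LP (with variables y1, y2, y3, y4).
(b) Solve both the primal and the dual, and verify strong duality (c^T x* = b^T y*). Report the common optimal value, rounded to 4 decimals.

The standard primal-dual pair for 'max c^T x s.t. A x <= b, x >= 0' is:
  Dual:  min b^T y  s.t.  A^T y >= c,  y >= 0.

So the dual LP is:
  minimize  9y1 + 10y2 + 33y3 + 14y4
  subject to:
    y1 + 4y3 + 3y4 >= 4
    y2 + 3y3 + 2y4 >= 3
    y1, y2, y3, y4 >= 0

Solving the primal: x* = (0, 7).
  primal value c^T x* = 21.
Solving the dual: y* = (0, 0, 0, 1.5).
  dual value b^T y* = 21.
Strong duality: c^T x* = b^T y*. Confirmed.

21


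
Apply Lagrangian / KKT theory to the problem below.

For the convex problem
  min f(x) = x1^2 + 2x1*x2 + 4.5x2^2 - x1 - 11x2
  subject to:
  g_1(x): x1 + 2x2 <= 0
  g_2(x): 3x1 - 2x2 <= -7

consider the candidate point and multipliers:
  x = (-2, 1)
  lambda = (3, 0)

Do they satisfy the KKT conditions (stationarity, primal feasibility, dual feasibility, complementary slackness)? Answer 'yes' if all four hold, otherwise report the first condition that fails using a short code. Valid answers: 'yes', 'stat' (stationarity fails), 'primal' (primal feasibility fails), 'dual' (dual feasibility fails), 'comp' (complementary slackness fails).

Gradient of f: grad f(x) = Q x + c = (-3, -6)
Constraint values g_i(x) = a_i^T x - b_i:
  g_1((-2, 1)) = 0
  g_2((-2, 1)) = -1
Stationarity residual: grad f(x) + sum_i lambda_i a_i = (0, 0)
  -> stationarity OK
Primal feasibility (all g_i <= 0): OK
Dual feasibility (all lambda_i >= 0): OK
Complementary slackness (lambda_i * g_i(x) = 0 for all i): OK

Verdict: yes, KKT holds.

yes


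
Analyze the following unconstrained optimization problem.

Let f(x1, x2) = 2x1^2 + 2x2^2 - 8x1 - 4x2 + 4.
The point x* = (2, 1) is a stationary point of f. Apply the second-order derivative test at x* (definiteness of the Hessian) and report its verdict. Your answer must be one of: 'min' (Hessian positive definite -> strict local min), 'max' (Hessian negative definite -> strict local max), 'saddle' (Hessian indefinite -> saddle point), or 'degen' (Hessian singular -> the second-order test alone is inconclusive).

Compute the Hessian H = grad^2 f:
  H = [[4, 0], [0, 4]]
Verify stationarity: grad f(x*) = H x* + g = (0, 0).
Eigenvalues of H: 4, 4.
Both eigenvalues > 0, so H is positive definite -> x* is a strict local min.

min


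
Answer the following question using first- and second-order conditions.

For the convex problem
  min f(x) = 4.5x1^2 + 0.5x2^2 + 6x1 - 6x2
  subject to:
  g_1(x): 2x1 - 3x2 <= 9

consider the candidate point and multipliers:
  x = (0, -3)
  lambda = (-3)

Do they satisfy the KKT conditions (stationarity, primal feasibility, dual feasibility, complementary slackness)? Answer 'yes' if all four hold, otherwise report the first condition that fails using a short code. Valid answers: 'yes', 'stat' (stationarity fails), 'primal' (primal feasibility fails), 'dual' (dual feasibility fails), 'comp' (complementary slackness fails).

Gradient of f: grad f(x) = Q x + c = (6, -9)
Constraint values g_i(x) = a_i^T x - b_i:
  g_1((0, -3)) = 0
Stationarity residual: grad f(x) + sum_i lambda_i a_i = (0, 0)
  -> stationarity OK
Primal feasibility (all g_i <= 0): OK
Dual feasibility (all lambda_i >= 0): FAILS
Complementary slackness (lambda_i * g_i(x) = 0 for all i): OK

Verdict: the first failing condition is dual_feasibility -> dual.

dual


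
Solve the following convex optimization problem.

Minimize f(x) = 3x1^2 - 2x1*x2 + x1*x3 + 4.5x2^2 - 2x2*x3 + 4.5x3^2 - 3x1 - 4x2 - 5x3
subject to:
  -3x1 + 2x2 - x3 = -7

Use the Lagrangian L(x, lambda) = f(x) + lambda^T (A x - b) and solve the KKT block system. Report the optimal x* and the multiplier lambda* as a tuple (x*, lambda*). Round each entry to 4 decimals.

Form the Lagrangian:
  L(x, lambda) = (1/2) x^T Q x + c^T x + lambda^T (A x - b)
Stationarity (grad_x L = 0): Q x + c + A^T lambda = 0.
Primal feasibility: A x = b.

This gives the KKT block system:
  [ Q   A^T ] [ x     ]   [-c ]
  [ A    0  ] [ lambda ] = [ b ]

Solving the linear system:
  x*      = (2.2886, 0.3203, 0.7749)
  lambda* = (3.6219)
  f(x*)   = 6.6659

x* = (2.2886, 0.3203, 0.7749), lambda* = (3.6219)


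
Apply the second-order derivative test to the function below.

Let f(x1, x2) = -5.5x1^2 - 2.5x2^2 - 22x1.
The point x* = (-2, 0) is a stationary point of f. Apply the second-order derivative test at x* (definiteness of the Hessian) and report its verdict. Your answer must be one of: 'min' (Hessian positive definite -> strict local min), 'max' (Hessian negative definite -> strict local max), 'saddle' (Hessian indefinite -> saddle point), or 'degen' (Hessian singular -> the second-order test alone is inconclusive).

Compute the Hessian H = grad^2 f:
  H = [[-11, 0], [0, -5]]
Verify stationarity: grad f(x*) = H x* + g = (0, 0).
Eigenvalues of H: -11, -5.
Both eigenvalues < 0, so H is negative definite -> x* is a strict local max.

max


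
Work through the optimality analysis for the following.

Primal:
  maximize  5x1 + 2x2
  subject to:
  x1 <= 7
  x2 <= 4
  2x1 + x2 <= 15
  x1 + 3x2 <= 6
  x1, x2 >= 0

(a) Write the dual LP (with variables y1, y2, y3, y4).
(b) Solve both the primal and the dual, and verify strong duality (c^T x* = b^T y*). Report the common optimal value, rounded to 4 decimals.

The standard primal-dual pair for 'max c^T x s.t. A x <= b, x >= 0' is:
  Dual:  min b^T y  s.t.  A^T y >= c,  y >= 0.

So the dual LP is:
  minimize  7y1 + 4y2 + 15y3 + 6y4
  subject to:
    y1 + 2y3 + y4 >= 5
    y2 + y3 + 3y4 >= 2
    y1, y2, y3, y4 >= 0

Solving the primal: x* = (6, 0).
  primal value c^T x* = 30.
Solving the dual: y* = (0, 0, 0, 5).
  dual value b^T y* = 30.
Strong duality: c^T x* = b^T y*. Confirmed.

30


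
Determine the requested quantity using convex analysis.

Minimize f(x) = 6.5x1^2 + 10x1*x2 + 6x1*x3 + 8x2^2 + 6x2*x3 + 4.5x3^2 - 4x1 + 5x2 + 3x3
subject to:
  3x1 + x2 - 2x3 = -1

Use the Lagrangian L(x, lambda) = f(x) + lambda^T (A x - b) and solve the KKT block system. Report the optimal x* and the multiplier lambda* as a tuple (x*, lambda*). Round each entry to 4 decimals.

Form the Lagrangian:
  L(x, lambda) = (1/2) x^T Q x + c^T x + lambda^T (A x - b)
Stationarity (grad_x L = 0): Q x + c + A^T lambda = 0.
Primal feasibility: A x = b.

This gives the KKT block system:
  [ Q   A^T ] [ x     ]   [-c ]
  [ A    0  ] [ lambda ] = [ b ]

Solving the linear system:
  x*      = (0.2144, -0.7387, 0.4523)
  lambda* = (1.9622)
  f(x*)   = -0.6162

x* = (0.2144, -0.7387, 0.4523), lambda* = (1.9622)


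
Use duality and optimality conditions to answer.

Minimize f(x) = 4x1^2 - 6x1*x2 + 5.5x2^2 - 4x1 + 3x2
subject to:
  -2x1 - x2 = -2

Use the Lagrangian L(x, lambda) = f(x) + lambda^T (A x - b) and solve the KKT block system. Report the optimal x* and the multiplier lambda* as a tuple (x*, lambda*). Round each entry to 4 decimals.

Form the Lagrangian:
  L(x, lambda) = (1/2) x^T Q x + c^T x + lambda^T (A x - b)
Stationarity (grad_x L = 0): Q x + c + A^T lambda = 0.
Primal feasibility: A x = b.

This gives the KKT block system:
  [ Q   A^T ] [ x     ]   [-c ]
  [ A    0  ] [ lambda ] = [ b ]

Solving the linear system:
  x*      = (0.8684, 0.2632)
  lambda* = (0.6842)
  f(x*)   = -0.6579

x* = (0.8684, 0.2632), lambda* = (0.6842)


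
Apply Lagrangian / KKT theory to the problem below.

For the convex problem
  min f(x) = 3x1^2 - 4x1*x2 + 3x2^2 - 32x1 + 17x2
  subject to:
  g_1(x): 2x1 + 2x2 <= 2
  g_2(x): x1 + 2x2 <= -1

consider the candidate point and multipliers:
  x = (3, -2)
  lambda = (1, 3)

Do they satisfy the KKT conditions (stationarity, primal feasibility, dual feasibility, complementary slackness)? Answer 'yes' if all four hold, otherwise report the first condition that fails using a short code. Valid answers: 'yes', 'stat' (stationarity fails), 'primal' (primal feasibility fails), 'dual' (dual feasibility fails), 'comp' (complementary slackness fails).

Gradient of f: grad f(x) = Q x + c = (-6, -7)
Constraint values g_i(x) = a_i^T x - b_i:
  g_1((3, -2)) = 0
  g_2((3, -2)) = 0
Stationarity residual: grad f(x) + sum_i lambda_i a_i = (-1, 1)
  -> stationarity FAILS
Primal feasibility (all g_i <= 0): OK
Dual feasibility (all lambda_i >= 0): OK
Complementary slackness (lambda_i * g_i(x) = 0 for all i): OK

Verdict: the first failing condition is stationarity -> stat.

stat


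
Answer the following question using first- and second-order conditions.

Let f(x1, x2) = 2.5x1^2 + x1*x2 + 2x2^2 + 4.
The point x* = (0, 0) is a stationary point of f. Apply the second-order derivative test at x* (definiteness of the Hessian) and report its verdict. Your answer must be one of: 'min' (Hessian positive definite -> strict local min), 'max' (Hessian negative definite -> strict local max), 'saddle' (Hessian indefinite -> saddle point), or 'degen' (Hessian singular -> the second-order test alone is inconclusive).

Compute the Hessian H = grad^2 f:
  H = [[5, 1], [1, 4]]
Verify stationarity: grad f(x*) = H x* + g = (0, 0).
Eigenvalues of H: 3.382, 5.618.
Both eigenvalues > 0, so H is positive definite -> x* is a strict local min.

min


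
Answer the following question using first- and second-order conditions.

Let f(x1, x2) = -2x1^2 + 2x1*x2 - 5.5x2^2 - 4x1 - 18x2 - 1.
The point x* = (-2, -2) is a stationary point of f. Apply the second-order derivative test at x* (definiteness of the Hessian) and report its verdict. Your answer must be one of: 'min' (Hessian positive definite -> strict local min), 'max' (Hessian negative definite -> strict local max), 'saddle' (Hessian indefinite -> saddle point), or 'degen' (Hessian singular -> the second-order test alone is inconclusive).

Compute the Hessian H = grad^2 f:
  H = [[-4, 2], [2, -11]]
Verify stationarity: grad f(x*) = H x* + g = (0, 0).
Eigenvalues of H: -11.5311, -3.4689.
Both eigenvalues < 0, so H is negative definite -> x* is a strict local max.

max


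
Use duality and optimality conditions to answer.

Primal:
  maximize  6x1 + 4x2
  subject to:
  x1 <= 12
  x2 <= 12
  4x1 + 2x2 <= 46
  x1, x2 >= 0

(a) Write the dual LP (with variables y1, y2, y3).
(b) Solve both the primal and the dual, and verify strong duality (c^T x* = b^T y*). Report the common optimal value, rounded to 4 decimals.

The standard primal-dual pair for 'max c^T x s.t. A x <= b, x >= 0' is:
  Dual:  min b^T y  s.t.  A^T y >= c,  y >= 0.

So the dual LP is:
  minimize  12y1 + 12y2 + 46y3
  subject to:
    y1 + 4y3 >= 6
    y2 + 2y3 >= 4
    y1, y2, y3 >= 0

Solving the primal: x* = (5.5, 12).
  primal value c^T x* = 81.
Solving the dual: y* = (0, 1, 1.5).
  dual value b^T y* = 81.
Strong duality: c^T x* = b^T y*. Confirmed.

81


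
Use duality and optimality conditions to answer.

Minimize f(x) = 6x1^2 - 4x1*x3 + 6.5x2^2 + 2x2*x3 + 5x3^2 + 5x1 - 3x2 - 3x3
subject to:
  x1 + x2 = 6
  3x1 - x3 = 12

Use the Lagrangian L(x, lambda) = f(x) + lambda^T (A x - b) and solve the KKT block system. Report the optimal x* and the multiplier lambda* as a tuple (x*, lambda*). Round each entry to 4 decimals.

Form the Lagrangian:
  L(x, lambda) = (1/2) x^T Q x + c^T x + lambda^T (A x - b)
Stationarity (grad_x L = 0): Q x + c + A^T lambda = 0.
Primal feasibility: A x = b.

This gives the KKT block system:
  [ Q   A^T ] [ x     ]   [-c ]
  [ A    0  ] [ lambda ] = [ b ]

Solving the linear system:
  x*      = (4.1899, 1.8101, 0.5696)
  lambda* = (-21.6709, -10.443)
  f(x*)   = 134.5759

x* = (4.1899, 1.8101, 0.5696), lambda* = (-21.6709, -10.443)


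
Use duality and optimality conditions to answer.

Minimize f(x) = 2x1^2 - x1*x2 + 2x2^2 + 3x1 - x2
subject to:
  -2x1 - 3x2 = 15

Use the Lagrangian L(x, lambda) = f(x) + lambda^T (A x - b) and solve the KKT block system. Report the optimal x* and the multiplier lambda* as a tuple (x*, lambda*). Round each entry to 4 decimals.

Form the Lagrangian:
  L(x, lambda) = (1/2) x^T Q x + c^T x + lambda^T (A x - b)
Stationarity (grad_x L = 0): Q x + c + A^T lambda = 0.
Primal feasibility: A x = b.

This gives the KKT block system:
  [ Q   A^T ] [ x     ]   [-c ]
  [ A    0  ] [ lambda ] = [ b ]

Solving the linear system:
  x*      = (-3.0938, -2.9375)
  lambda* = (-3.2188)
  f(x*)   = 20.9688

x* = (-3.0938, -2.9375), lambda* = (-3.2188)


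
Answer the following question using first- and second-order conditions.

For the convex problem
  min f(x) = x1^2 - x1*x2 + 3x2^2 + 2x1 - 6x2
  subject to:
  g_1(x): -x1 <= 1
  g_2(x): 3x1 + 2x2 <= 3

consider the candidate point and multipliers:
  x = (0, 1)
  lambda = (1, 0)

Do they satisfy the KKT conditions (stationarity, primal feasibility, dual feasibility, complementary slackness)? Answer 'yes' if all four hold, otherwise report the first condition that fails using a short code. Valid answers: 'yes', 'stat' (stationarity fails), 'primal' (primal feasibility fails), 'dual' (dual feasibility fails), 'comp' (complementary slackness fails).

Gradient of f: grad f(x) = Q x + c = (1, 0)
Constraint values g_i(x) = a_i^T x - b_i:
  g_1((0, 1)) = -1
  g_2((0, 1)) = -1
Stationarity residual: grad f(x) + sum_i lambda_i a_i = (0, 0)
  -> stationarity OK
Primal feasibility (all g_i <= 0): OK
Dual feasibility (all lambda_i >= 0): OK
Complementary slackness (lambda_i * g_i(x) = 0 for all i): FAILS

Verdict: the first failing condition is complementary_slackness -> comp.

comp


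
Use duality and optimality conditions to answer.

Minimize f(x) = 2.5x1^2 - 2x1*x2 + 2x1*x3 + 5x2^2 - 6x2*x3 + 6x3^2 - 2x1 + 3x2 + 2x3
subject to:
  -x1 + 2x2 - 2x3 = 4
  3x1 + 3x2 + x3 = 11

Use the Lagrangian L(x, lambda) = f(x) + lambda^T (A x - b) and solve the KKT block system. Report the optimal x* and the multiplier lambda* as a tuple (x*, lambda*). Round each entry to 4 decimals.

Form the Lagrangian:
  L(x, lambda) = (1/2) x^T Q x + c^T x + lambda^T (A x - b)
Stationarity (grad_x L = 0): Q x + c + A^T lambda = 0.
Primal feasibility: A x = b.

This gives the KKT block system:
  [ Q   A^T ] [ x     ]   [-c ]
  [ A    0  ] [ lambda ] = [ b ]

Solving the linear system:
  x*      = (1.5149, 2.3032, -0.4542)
  lambda* = (-8.5561, -2.8719)
  f(x*)   = 34.393

x* = (1.5149, 2.3032, -0.4542), lambda* = (-8.5561, -2.8719)


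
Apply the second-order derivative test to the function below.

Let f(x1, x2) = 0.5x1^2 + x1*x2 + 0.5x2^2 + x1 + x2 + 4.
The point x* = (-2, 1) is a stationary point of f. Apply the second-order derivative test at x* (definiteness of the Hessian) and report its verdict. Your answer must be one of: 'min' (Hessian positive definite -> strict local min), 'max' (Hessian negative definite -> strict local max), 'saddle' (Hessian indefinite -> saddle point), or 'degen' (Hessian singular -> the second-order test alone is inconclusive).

Compute the Hessian H = grad^2 f:
  H = [[1, 1], [1, 1]]
Verify stationarity: grad f(x*) = H x* + g = (0, 0).
Eigenvalues of H: 0, 2.
H has a zero eigenvalue (singular; positive semidefinite but not definite), so H is neither positive definite, negative definite, nor indefinite. The second-order test alone is inconclusive -> degen.
(Indeed, f is constant along the null direction of H through x*, so x* is not a strict local extremum.)

degen


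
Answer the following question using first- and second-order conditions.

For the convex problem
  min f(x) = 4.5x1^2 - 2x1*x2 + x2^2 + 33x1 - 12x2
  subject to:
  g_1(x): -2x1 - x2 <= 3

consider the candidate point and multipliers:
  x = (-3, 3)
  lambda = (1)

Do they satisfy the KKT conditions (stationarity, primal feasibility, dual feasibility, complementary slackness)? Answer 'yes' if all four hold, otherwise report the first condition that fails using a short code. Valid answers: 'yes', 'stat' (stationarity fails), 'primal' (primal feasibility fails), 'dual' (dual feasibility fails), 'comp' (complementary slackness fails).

Gradient of f: grad f(x) = Q x + c = (0, 0)
Constraint values g_i(x) = a_i^T x - b_i:
  g_1((-3, 3)) = 0
Stationarity residual: grad f(x) + sum_i lambda_i a_i = (-2, -1)
  -> stationarity FAILS
Primal feasibility (all g_i <= 0): OK
Dual feasibility (all lambda_i >= 0): OK
Complementary slackness (lambda_i * g_i(x) = 0 for all i): OK

Verdict: the first failing condition is stationarity -> stat.

stat


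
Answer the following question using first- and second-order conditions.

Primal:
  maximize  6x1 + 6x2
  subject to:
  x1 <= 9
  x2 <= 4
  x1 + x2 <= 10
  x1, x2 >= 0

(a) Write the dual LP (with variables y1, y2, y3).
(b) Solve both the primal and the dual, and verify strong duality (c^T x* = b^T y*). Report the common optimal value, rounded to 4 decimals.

The standard primal-dual pair for 'max c^T x s.t. A x <= b, x >= 0' is:
  Dual:  min b^T y  s.t.  A^T y >= c,  y >= 0.

So the dual LP is:
  minimize  9y1 + 4y2 + 10y3
  subject to:
    y1 + y3 >= 6
    y2 + y3 >= 6
    y1, y2, y3 >= 0

Solving the primal: x* = (6, 4).
  primal value c^T x* = 60.
Solving the dual: y* = (0, 0, 6).
  dual value b^T y* = 60.
Strong duality: c^T x* = b^T y*. Confirmed.

60


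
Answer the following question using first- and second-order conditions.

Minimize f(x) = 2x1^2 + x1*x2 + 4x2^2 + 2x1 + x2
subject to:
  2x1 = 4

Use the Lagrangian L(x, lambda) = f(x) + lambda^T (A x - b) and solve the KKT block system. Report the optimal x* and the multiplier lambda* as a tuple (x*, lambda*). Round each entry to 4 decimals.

Form the Lagrangian:
  L(x, lambda) = (1/2) x^T Q x + c^T x + lambda^T (A x - b)
Stationarity (grad_x L = 0): Q x + c + A^T lambda = 0.
Primal feasibility: A x = b.

This gives the KKT block system:
  [ Q   A^T ] [ x     ]   [-c ]
  [ A    0  ] [ lambda ] = [ b ]

Solving the linear system:
  x*      = (2, -0.375)
  lambda* = (-4.8125)
  f(x*)   = 11.4375

x* = (2, -0.375), lambda* = (-4.8125)


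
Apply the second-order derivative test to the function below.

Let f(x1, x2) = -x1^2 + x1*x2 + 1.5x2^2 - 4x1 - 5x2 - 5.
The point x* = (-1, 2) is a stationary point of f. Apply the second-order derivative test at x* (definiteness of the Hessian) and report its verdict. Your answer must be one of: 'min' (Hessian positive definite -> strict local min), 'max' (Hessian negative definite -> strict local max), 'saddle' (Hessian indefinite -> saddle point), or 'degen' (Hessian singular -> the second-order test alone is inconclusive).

Compute the Hessian H = grad^2 f:
  H = [[-2, 1], [1, 3]]
Verify stationarity: grad f(x*) = H x* + g = (0, 0).
Eigenvalues of H: -2.1926, 3.1926.
Eigenvalues have mixed signs, so H is indefinite -> x* is a saddle point.

saddle


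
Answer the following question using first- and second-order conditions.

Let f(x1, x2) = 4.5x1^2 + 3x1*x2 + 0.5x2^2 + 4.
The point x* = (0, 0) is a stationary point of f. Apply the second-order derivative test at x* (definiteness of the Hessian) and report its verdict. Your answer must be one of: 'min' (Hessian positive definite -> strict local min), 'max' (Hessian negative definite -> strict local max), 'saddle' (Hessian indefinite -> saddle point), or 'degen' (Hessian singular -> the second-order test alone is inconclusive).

Compute the Hessian H = grad^2 f:
  H = [[9, 3], [3, 1]]
Verify stationarity: grad f(x*) = H x* + g = (0, 0).
Eigenvalues of H: 0, 10.
H has a zero eigenvalue (singular; positive semidefinite but not definite), so H is neither positive definite, negative definite, nor indefinite. The second-order test alone is inconclusive -> degen.
(Indeed, f is constant along the null direction of H through x*, so x* is not a strict local extremum.)

degen


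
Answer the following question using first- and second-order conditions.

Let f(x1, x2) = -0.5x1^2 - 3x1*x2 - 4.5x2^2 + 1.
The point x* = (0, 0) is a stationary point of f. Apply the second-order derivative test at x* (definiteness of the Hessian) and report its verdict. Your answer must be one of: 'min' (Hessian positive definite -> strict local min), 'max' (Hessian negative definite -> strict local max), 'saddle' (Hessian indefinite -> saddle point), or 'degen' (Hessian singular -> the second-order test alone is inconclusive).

Compute the Hessian H = grad^2 f:
  H = [[-1, -3], [-3, -9]]
Verify stationarity: grad f(x*) = H x* + g = (0, 0).
Eigenvalues of H: -10, 0.
H has a zero eigenvalue (singular; negative semidefinite but not definite), so H is neither positive definite, negative definite, nor indefinite. The second-order test alone is inconclusive -> degen.
(Indeed, f is constant along the null direction of H through x*, so x* is not a strict local extremum.)

degen


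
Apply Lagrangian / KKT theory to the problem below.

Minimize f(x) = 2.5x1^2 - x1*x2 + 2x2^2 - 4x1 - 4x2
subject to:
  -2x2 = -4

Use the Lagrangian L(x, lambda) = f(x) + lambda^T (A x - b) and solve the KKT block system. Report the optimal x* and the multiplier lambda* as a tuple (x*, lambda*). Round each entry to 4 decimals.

Form the Lagrangian:
  L(x, lambda) = (1/2) x^T Q x + c^T x + lambda^T (A x - b)
Stationarity (grad_x L = 0): Q x + c + A^T lambda = 0.
Primal feasibility: A x = b.

This gives the KKT block system:
  [ Q   A^T ] [ x     ]   [-c ]
  [ A    0  ] [ lambda ] = [ b ]

Solving the linear system:
  x*      = (1.2, 2)
  lambda* = (1.4)
  f(x*)   = -3.6

x* = (1.2, 2), lambda* = (1.4)


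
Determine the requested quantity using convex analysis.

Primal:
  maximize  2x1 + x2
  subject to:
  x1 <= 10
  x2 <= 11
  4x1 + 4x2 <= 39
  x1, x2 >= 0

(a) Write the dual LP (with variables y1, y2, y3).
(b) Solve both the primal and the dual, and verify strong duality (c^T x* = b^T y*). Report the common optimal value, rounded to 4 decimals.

The standard primal-dual pair for 'max c^T x s.t. A x <= b, x >= 0' is:
  Dual:  min b^T y  s.t.  A^T y >= c,  y >= 0.

So the dual LP is:
  minimize  10y1 + 11y2 + 39y3
  subject to:
    y1 + 4y3 >= 2
    y2 + 4y3 >= 1
    y1, y2, y3 >= 0

Solving the primal: x* = (9.75, 0).
  primal value c^T x* = 19.5.
Solving the dual: y* = (0, 0, 0.5).
  dual value b^T y* = 19.5.
Strong duality: c^T x* = b^T y*. Confirmed.

19.5


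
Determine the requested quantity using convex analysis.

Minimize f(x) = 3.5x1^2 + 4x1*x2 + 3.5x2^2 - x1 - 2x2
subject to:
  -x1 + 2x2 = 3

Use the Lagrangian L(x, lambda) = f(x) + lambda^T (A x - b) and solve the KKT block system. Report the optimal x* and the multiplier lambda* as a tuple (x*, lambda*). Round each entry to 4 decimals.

Form the Lagrangian:
  L(x, lambda) = (1/2) x^T Q x + c^T x + lambda^T (A x - b)
Stationarity (grad_x L = 0): Q x + c + A^T lambda = 0.
Primal feasibility: A x = b.

This gives the KKT block system:
  [ Q   A^T ] [ x     ]   [-c ]
  [ A    0  ] [ lambda ] = [ b ]

Solving the linear system:
  x*      = (-0.7255, 1.1373)
  lambda* = (-1.5294)
  f(x*)   = 1.5196

x* = (-0.7255, 1.1373), lambda* = (-1.5294)


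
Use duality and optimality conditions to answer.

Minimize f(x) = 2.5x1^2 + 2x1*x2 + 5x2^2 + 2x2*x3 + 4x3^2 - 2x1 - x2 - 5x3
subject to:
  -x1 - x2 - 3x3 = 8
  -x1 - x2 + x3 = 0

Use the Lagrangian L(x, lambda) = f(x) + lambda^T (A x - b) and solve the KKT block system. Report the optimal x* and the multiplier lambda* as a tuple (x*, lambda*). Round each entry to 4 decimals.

Form the Lagrangian:
  L(x, lambda) = (1/2) x^T Q x + c^T x + lambda^T (A x - b)
Stationarity (grad_x L = 0): Q x + c + A^T lambda = 0.
Primal feasibility: A x = b.

This gives the KKT block system:
  [ Q   A^T ] [ x     ]   [-c ]
  [ A    0  ] [ lambda ] = [ b ]

Solving the linear system:
  x*      = (-1.7273, -0.2727, -2)
  lambda* = (-8.1818, -3)
  f(x*)   = 39.5909

x* = (-1.7273, -0.2727, -2), lambda* = (-8.1818, -3)


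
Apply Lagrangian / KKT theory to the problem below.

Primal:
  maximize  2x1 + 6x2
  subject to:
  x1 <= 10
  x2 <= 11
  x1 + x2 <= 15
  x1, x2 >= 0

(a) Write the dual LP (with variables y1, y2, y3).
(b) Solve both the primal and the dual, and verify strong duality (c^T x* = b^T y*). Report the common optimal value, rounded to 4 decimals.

The standard primal-dual pair for 'max c^T x s.t. A x <= b, x >= 0' is:
  Dual:  min b^T y  s.t.  A^T y >= c,  y >= 0.

So the dual LP is:
  minimize  10y1 + 11y2 + 15y3
  subject to:
    y1 + y3 >= 2
    y2 + y3 >= 6
    y1, y2, y3 >= 0

Solving the primal: x* = (4, 11).
  primal value c^T x* = 74.
Solving the dual: y* = (0, 4, 2).
  dual value b^T y* = 74.
Strong duality: c^T x* = b^T y*. Confirmed.

74


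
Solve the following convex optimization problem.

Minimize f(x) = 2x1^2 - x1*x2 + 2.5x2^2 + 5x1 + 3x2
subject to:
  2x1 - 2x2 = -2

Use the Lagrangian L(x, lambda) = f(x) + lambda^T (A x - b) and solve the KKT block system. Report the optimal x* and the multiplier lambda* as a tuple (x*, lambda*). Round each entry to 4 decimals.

Form the Lagrangian:
  L(x, lambda) = (1/2) x^T Q x + c^T x + lambda^T (A x - b)
Stationarity (grad_x L = 0): Q x + c + A^T lambda = 0.
Primal feasibility: A x = b.

This gives the KKT block system:
  [ Q   A^T ] [ x     ]   [-c ]
  [ A    0  ] [ lambda ] = [ b ]

Solving the linear system:
  x*      = (-1.7143, -0.7143)
  lambda* = (0.5714)
  f(x*)   = -4.7857

x* = (-1.7143, -0.7143), lambda* = (0.5714)


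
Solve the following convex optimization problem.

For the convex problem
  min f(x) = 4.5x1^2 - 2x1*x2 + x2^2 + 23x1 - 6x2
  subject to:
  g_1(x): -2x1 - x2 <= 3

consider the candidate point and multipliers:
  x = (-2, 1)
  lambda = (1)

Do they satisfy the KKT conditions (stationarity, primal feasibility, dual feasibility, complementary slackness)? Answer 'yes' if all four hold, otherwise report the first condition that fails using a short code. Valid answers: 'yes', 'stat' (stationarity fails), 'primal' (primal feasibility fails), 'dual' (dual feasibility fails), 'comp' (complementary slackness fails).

Gradient of f: grad f(x) = Q x + c = (3, 0)
Constraint values g_i(x) = a_i^T x - b_i:
  g_1((-2, 1)) = 0
Stationarity residual: grad f(x) + sum_i lambda_i a_i = (1, -1)
  -> stationarity FAILS
Primal feasibility (all g_i <= 0): OK
Dual feasibility (all lambda_i >= 0): OK
Complementary slackness (lambda_i * g_i(x) = 0 for all i): OK

Verdict: the first failing condition is stationarity -> stat.

stat


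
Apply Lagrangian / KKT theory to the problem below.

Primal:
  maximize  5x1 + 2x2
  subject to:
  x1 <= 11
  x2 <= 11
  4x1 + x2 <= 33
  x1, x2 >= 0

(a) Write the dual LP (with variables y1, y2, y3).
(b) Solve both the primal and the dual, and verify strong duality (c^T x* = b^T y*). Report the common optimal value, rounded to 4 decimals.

The standard primal-dual pair for 'max c^T x s.t. A x <= b, x >= 0' is:
  Dual:  min b^T y  s.t.  A^T y >= c,  y >= 0.

So the dual LP is:
  minimize  11y1 + 11y2 + 33y3
  subject to:
    y1 + 4y3 >= 5
    y2 + y3 >= 2
    y1, y2, y3 >= 0

Solving the primal: x* = (5.5, 11).
  primal value c^T x* = 49.5.
Solving the dual: y* = (0, 0.75, 1.25).
  dual value b^T y* = 49.5.
Strong duality: c^T x* = b^T y*. Confirmed.

49.5


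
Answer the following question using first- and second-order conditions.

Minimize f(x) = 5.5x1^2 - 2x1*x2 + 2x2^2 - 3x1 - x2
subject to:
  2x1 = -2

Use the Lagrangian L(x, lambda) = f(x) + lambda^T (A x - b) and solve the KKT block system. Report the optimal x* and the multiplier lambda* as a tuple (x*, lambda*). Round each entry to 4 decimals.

Form the Lagrangian:
  L(x, lambda) = (1/2) x^T Q x + c^T x + lambda^T (A x - b)
Stationarity (grad_x L = 0): Q x + c + A^T lambda = 0.
Primal feasibility: A x = b.

This gives the KKT block system:
  [ Q   A^T ] [ x     ]   [-c ]
  [ A    0  ] [ lambda ] = [ b ]

Solving the linear system:
  x*      = (-1, -0.25)
  lambda* = (6.75)
  f(x*)   = 8.375

x* = (-1, -0.25), lambda* = (6.75)
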